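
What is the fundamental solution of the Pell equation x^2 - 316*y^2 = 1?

(x, y) = (12799, 720)

First expand sqrt(316) as a continued fraction. With x_i = (sqrt(316) + m_i)/d_i and (m_0, d_0) = (0, 1): a_0 = floor(sqrt(316)) = 17, since 17^2 = 289 <= 316 < 324 = 18^2.
Iterate m_{i+1} = d_i*a_i - m_i, d_{i+1} = (316 - m_{i+1}^2)/d_i, a_{i+1} = floor((a_0 + m_{i+1})/d_{i+1}):
  m_1 = 1*17 - 0 = 17, d_1 = (316 - 17^2)/1 = 27/1 = 27, a_1 = floor((17 + 17)/27) = 1.
  m_2 = 27*1 - 17 = 10, d_2 = (316 - 10^2)/27 = 216/27 = 8, a_2 = floor((17 + 10)/8) = 3.
  m_3 = 8*3 - 10 = 14, d_3 = (316 - 14^2)/8 = 120/8 = 15, a_3 = floor((17 + 14)/15) = 2.
  m_4 = 15*2 - 14 = 16, d_4 = (316 - 16^2)/15 = 60/15 = 4, a_4 = floor((17 + 16)/4) = 8.
  m_5 = 4*8 - 16 = 16, d_5 = (316 - 16^2)/4 = 60/4 = 15, a_5 = floor((17 + 16)/15) = 2.
  m_6 = 15*2 - 16 = 14, d_6 = (316 - 14^2)/15 = 120/15 = 8, a_6 = floor((17 + 14)/8) = 3.
  m_7 = 8*3 - 14 = 10, d_7 = (316 - 10^2)/8 = 216/8 = 27, a_7 = floor((17 + 10)/27) = 1.
  m_8 = 27*1 - 10 = 17, d_8 = (316 - 17^2)/27 = 27/27 = 1, a_8 = floor((17 + 17)/1) = 34.
  m_9 = 1*34 - 17 = 17, d_9 = (316 - 17^2)/1 = 27/1 = 27: (m_9, d_9) = (m_1, d_1) = (17, 27), so from here the quotients repeat a_1, ..., a_8; the period length is 8.
So sqrt(316) = [17; (1, 3, 2, 8, 2, 3, 1, 34)] with period length k = 8.
k is even, so the fundamental solution of x^2 - 316y^2 = 1 is (p_{k-1}, q_{k-1}) = (p_7, q_7); compute convergents through index 7.
Convergents (p_i = a_i*p_{i-1} + p_{i-2}, q_i = a_i*q_{i-1} + q_{i-2} with p_{-2}=0, p_{-1}=1, q_{-2}=1, q_{-1}=0):
  i=0: a_0=17, p_0 = 17*1 + 0 = 17, q_0 = 17*0 + 1 = 1.
  i=1: a_1=1, p_1 = 1*17 + 1 = 18, q_1 = 1*1 + 0 = 1.
  i=2: a_2=3, p_2 = 3*18 + 17 = 71, q_2 = 3*1 + 1 = 4.
  i=3: a_3=2, p_3 = 2*71 + 18 = 160, q_3 = 2*4 + 1 = 9.
  i=4: a_4=8, p_4 = 8*160 + 71 = 1351, q_4 = 8*9 + 4 = 76.
  i=5: a_5=2, p_5 = 2*1351 + 160 = 2862, q_5 = 2*76 + 9 = 161.
  i=6: a_6=3, p_6 = 3*2862 + 1351 = 9937, q_6 = 3*161 + 76 = 559.
  i=7: a_7=1, p_7 = 1*9937 + 2862 = 12799, q_7 = 1*559 + 161 = 720.
Check: 12799^2 - 316*720^2 = 163814401 - 163814400 = 1, so (x, y) = (12799, 720) solves the equation, and by the theorem it is the least positive solution.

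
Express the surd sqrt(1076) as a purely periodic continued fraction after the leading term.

Write x_i = (sqrt(1076) + m_i)/d_i with (m_0, d_0) = (0, 1). a_0 = floor(sqrt(1076)) = 32, since 32^2 = 1024 <= 1076 < 1089 = 33^2.
Iterate m_{i+1} = d_i*a_i - m_i, d_{i+1} = (1076 - m_{i+1}^2)/d_i, a_{i+1} = floor((a_0 + m_{i+1})/d_{i+1}):
  m_1 = 1*32 - 0 = 32, d_1 = (1076 - 32^2)/1 = 52/1 = 52, a_1 = floor((32 + 32)/52) = 1.
  m_2 = 52*1 - 32 = 20, d_2 = (1076 - 20^2)/52 = 676/52 = 13, a_2 = floor((32 + 20)/13) = 4.
  m_3 = 13*4 - 20 = 32, d_3 = (1076 - 32^2)/13 = 52/13 = 4, a_3 = floor((32 + 32)/4) = 16.
  m_4 = 4*16 - 32 = 32, d_4 = (1076 - 32^2)/4 = 52/4 = 13, a_4 = floor((32 + 32)/13) = 4.
  m_5 = 13*4 - 32 = 20, d_5 = (1076 - 20^2)/13 = 676/13 = 52, a_5 = floor((32 + 20)/52) = 1.
  m_6 = 52*1 - 20 = 32, d_6 = (1076 - 32^2)/52 = 52/52 = 1, a_6 = floor((32 + 32)/1) = 64.
  m_7 = 1*64 - 32 = 32, d_7 = (1076 - 32^2)/1 = 52/1 = 52: (m_7, d_7) = (m_1, d_1) = (32, 52), so from here the quotients repeat a_1, ..., a_6; the period length is 6.
Hence the expansion of sqrt(1076) is a_0 = 32 followed by the repeating block 1, 4, 16, 4, 1, 64 (period 6).

[32; (1, 4, 16, 4, 1, 64)]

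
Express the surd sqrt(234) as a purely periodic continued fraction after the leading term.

Write x_i = (sqrt(234) + m_i)/d_i with (m_0, d_0) = (0, 1). a_0 = floor(sqrt(234)) = 15, since 15^2 = 225 <= 234 < 256 = 16^2.
Iterate m_{i+1} = d_i*a_i - m_i, d_{i+1} = (234 - m_{i+1}^2)/d_i, a_{i+1} = floor((a_0 + m_{i+1})/d_{i+1}):
  m_1 = 1*15 - 0 = 15, d_1 = (234 - 15^2)/1 = 9/1 = 9, a_1 = floor((15 + 15)/9) = 3.
  m_2 = 9*3 - 15 = 12, d_2 = (234 - 12^2)/9 = 90/9 = 10, a_2 = floor((15 + 12)/10) = 2.
  m_3 = 10*2 - 12 = 8, d_3 = (234 - 8^2)/10 = 170/10 = 17, a_3 = floor((15 + 8)/17) = 1.
  m_4 = 17*1 - 8 = 9, d_4 = (234 - 9^2)/17 = 153/17 = 9, a_4 = floor((15 + 9)/9) = 2.
  m_5 = 9*2 - 9 = 9, d_5 = (234 - 9^2)/9 = 153/9 = 17, a_5 = floor((15 + 9)/17) = 1.
  m_6 = 17*1 - 9 = 8, d_6 = (234 - 8^2)/17 = 170/17 = 10, a_6 = floor((15 + 8)/10) = 2.
  m_7 = 10*2 - 8 = 12, d_7 = (234 - 12^2)/10 = 90/10 = 9, a_7 = floor((15 + 12)/9) = 3.
  m_8 = 9*3 - 12 = 15, d_8 = (234 - 15^2)/9 = 9/9 = 1, a_8 = floor((15 + 15)/1) = 30.
  m_9 = 1*30 - 15 = 15, d_9 = (234 - 15^2)/1 = 9/1 = 9: (m_9, d_9) = (m_1, d_1) = (15, 9), so from here the quotients repeat a_1, ..., a_8; the period length is 8.
Hence the expansion of sqrt(234) is a_0 = 15 followed by the repeating block 3, 2, 1, 2, 1, 2, 3, 30 (period 8).

[15; (3, 2, 1, 2, 1, 2, 3, 30)]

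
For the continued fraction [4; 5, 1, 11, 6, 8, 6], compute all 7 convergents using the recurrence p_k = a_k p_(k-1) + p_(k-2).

4/1, 21/5, 25/6, 296/71, 1801/432, 14704/3527, 90025/21594

Using the convergent recurrence p_i = a_i*p_{i-1} + p_{i-2}, q_i = a_i*q_{i-1} + q_{i-2} with p_{-2}=0, p_{-1}=1, q_{-2}=1, q_{-1}=0:
  i=0: a_0=4, p_0 = 4*1 + 0 = 4, q_0 = 4*0 + 1 = 1.
  i=1: a_1=5, p_1 = 5*4 + 1 = 21, q_1 = 5*1 + 0 = 5.
  i=2: a_2=1, p_2 = 1*21 + 4 = 25, q_2 = 1*5 + 1 = 6.
  i=3: a_3=11, p_3 = 11*25 + 21 = 296, q_3 = 11*6 + 5 = 71.
  i=4: a_4=6, p_4 = 6*296 + 25 = 1801, q_4 = 6*71 + 6 = 432.
  i=5: a_5=8, p_5 = 8*1801 + 296 = 14704, q_5 = 8*432 + 71 = 3527.
  i=6: a_6=6, p_6 = 6*14704 + 1801 = 90025, q_6 = 6*3527 + 432 = 21594.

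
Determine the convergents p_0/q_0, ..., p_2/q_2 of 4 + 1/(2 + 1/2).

Using the convergent recurrence p_i = a_i*p_{i-1} + p_{i-2}, q_i = a_i*q_{i-1} + q_{i-2} with p_{-2}=0, p_{-1}=1, q_{-2}=1, q_{-1}=0:
  i=0: a_0=4, p_0 = 4*1 + 0 = 4, q_0 = 4*0 + 1 = 1.
  i=1: a_1=2, p_1 = 2*4 + 1 = 9, q_1 = 2*1 + 0 = 2.
  i=2: a_2=2, p_2 = 2*9 + 4 = 22, q_2 = 2*2 + 1 = 5.

4/1, 9/2, 22/5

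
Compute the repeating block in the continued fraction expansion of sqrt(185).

[13; (1, 1, 1, 1, 26)]

Write x_i = (sqrt(185) + m_i)/d_i with (m_0, d_0) = (0, 1). a_0 = floor(sqrt(185)) = 13, since 13^2 = 169 <= 185 < 196 = 14^2.
Iterate m_{i+1} = d_i*a_i - m_i, d_{i+1} = (185 - m_{i+1}^2)/d_i, a_{i+1} = floor((a_0 + m_{i+1})/d_{i+1}):
  m_1 = 1*13 - 0 = 13, d_1 = (185 - 13^2)/1 = 16/1 = 16, a_1 = floor((13 + 13)/16) = 1.
  m_2 = 16*1 - 13 = 3, d_2 = (185 - 3^2)/16 = 176/16 = 11, a_2 = floor((13 + 3)/11) = 1.
  m_3 = 11*1 - 3 = 8, d_3 = (185 - 8^2)/11 = 121/11 = 11, a_3 = floor((13 + 8)/11) = 1.
  m_4 = 11*1 - 8 = 3, d_4 = (185 - 3^2)/11 = 176/11 = 16, a_4 = floor((13 + 3)/16) = 1.
  m_5 = 16*1 - 3 = 13, d_5 = (185 - 13^2)/16 = 16/16 = 1, a_5 = floor((13 + 13)/1) = 26.
  m_6 = 1*26 - 13 = 13, d_6 = (185 - 13^2)/1 = 16/1 = 16: (m_6, d_6) = (m_1, d_1) = (13, 16), so from here the quotients repeat a_1, ..., a_5; the period length is 5.
Hence the expansion of sqrt(185) is a_0 = 13 followed by the repeating block 1, 1, 1, 1, 26 (period 5).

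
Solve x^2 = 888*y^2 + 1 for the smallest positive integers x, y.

(x, y) = (149, 5)

First expand sqrt(888) as a continued fraction. With x_i = (sqrt(888) + m_i)/d_i and (m_0, d_0) = (0, 1): a_0 = floor(sqrt(888)) = 29, since 29^2 = 841 <= 888 < 900 = 30^2.
Iterate m_{i+1} = d_i*a_i - m_i, d_{i+1} = (888 - m_{i+1}^2)/d_i, a_{i+1} = floor((a_0 + m_{i+1})/d_{i+1}):
  m_1 = 1*29 - 0 = 29, d_1 = (888 - 29^2)/1 = 47/1 = 47, a_1 = floor((29 + 29)/47) = 1.
  m_2 = 47*1 - 29 = 18, d_2 = (888 - 18^2)/47 = 564/47 = 12, a_2 = floor((29 + 18)/12) = 3.
  m_3 = 12*3 - 18 = 18, d_3 = (888 - 18^2)/12 = 564/12 = 47, a_3 = floor((29 + 18)/47) = 1.
  m_4 = 47*1 - 18 = 29, d_4 = (888 - 29^2)/47 = 47/47 = 1, a_4 = floor((29 + 29)/1) = 58.
  m_5 = 1*58 - 29 = 29, d_5 = (888 - 29^2)/1 = 47/1 = 47: (m_5, d_5) = (m_1, d_1) = (29, 47), so from here the quotients repeat a_1, ..., a_4; the period length is 4.
So sqrt(888) = [29; (1, 3, 1, 58)] with period length k = 4.
k is even, so the fundamental solution of x^2 - 888y^2 = 1 is (p_{k-1}, q_{k-1}) = (p_3, q_3); compute convergents through index 3.
Convergents (p_i = a_i*p_{i-1} + p_{i-2}, q_i = a_i*q_{i-1} + q_{i-2} with p_{-2}=0, p_{-1}=1, q_{-2}=1, q_{-1}=0):
  i=0: a_0=29, p_0 = 29*1 + 0 = 29, q_0 = 29*0 + 1 = 1.
  i=1: a_1=1, p_1 = 1*29 + 1 = 30, q_1 = 1*1 + 0 = 1.
  i=2: a_2=3, p_2 = 3*30 + 29 = 119, q_2 = 3*1 + 1 = 4.
  i=3: a_3=1, p_3 = 1*119 + 30 = 149, q_3 = 1*4 + 1 = 5.
Check: 149^2 - 888*5^2 = 22201 - 22200 = 1, so (x, y) = (149, 5) solves the equation, and by the theorem it is the least positive solution.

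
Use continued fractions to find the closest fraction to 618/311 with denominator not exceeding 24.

2/1

Expand x = 618/311 as a continued fraction with the Euclidean algorithm:
  618 = 1*311 + 307, so a_0 = 1.
  311 = 1*307 + 4, so a_1 = 1.
  307 = 76*4 + 3, so a_2 = 76.
  4 = 1*3 + 1, so a_3 = 1.
  3 = 3*1 + 0, so a_4 = 3.
so x = [1; 1, 76, 1, 3].
Convergents (p_i = a_i*p_{i-1} + p_{i-2}, q_i = a_i*q_{i-1} + q_{i-2} with p_{-2}=0, p_{-1}=1, q_{-2}=1, q_{-1}=0), until the denominator exceeds 24:
  i=0: a_0=1, p_0 = 1*1 + 0 = 1, q_0 = 1*0 + 1 = 1.
  i=1: a_1=1, p_1 = 1*1 + 1 = 2, q_1 = 1*1 + 0 = 1.
  i=2: a_2=76, p_2 = 76*2 + 1 = 153, q_2 = 76*1 + 1 = 77.
q_2 = 77 > 24, so the last convergent with denominator <= 24 is p_1/q_1 = 2/1.
The closest fraction with denominator <= 24 is either p_1/q_1 or the intermediate fraction (k*p_1 + p_0)/(k*q_1 + q_0) with the largest k >= 1 whose denominator stays <= 24; these approach x as k grows, and every other convergent or intermediate fraction in range is farther away.
Largest k: floor((24 - q_0)/q_1) = floor((24 - 1)/1) = 23.
That gives (23*2 + 1)/(23*1 + 1) = 47/24.
Compare the errors: |x - 2/1| = |618*1 - 2*311|/(311*1) = 4/311, and |x - 47/24| = |618*24 - 47*311|/(311*24) = 215/7464.
Cross-multiplying, 4*7464 = 29856 < 66865 = 215*311, so 4/311 is smaller: the convergent 2/1 is closer to x than 47/24.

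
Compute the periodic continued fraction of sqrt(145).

[12; (24)]

Write x_i = (sqrt(145) + m_i)/d_i with (m_0, d_0) = (0, 1). a_0 = floor(sqrt(145)) = 12, since 12^2 = 144 <= 145 < 169 = 13^2.
Iterate m_{i+1} = d_i*a_i - m_i, d_{i+1} = (145 - m_{i+1}^2)/d_i, a_{i+1} = floor((a_0 + m_{i+1})/d_{i+1}):
  m_1 = 1*12 - 0 = 12, d_1 = (145 - 12^2)/1 = 1/1 = 1, a_1 = floor((12 + 12)/1) = 24.
  m_2 = 1*24 - 12 = 12, d_2 = (145 - 12^2)/1 = 1/1 = 1: (m_2, d_2) = (m_1, d_1) = (12, 1), so from here the quotient a_1 repeats; the period length is 1.
Hence the expansion of sqrt(145) is a_0 = 12 followed by the repeating block 24 (period 1).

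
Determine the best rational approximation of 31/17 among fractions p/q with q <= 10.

Expand x = 31/17 as a continued fraction with the Euclidean algorithm:
  31 = 1*17 + 14, so a_0 = 1.
  17 = 1*14 + 3, so a_1 = 1.
  14 = 4*3 + 2, so a_2 = 4.
  3 = 1*2 + 1, so a_3 = 1.
  2 = 2*1 + 0, so a_4 = 2.
so x = [1; 1, 4, 1, 2].
Convergents (p_i = a_i*p_{i-1} + p_{i-2}, q_i = a_i*q_{i-1} + q_{i-2} with p_{-2}=0, p_{-1}=1, q_{-2}=1, q_{-1}=0), until the denominator exceeds 10:
  i=0: a_0=1, p_0 = 1*1 + 0 = 1, q_0 = 1*0 + 1 = 1.
  i=1: a_1=1, p_1 = 1*1 + 1 = 2, q_1 = 1*1 + 0 = 1.
  i=2: a_2=4, p_2 = 4*2 + 1 = 9, q_2 = 4*1 + 1 = 5.
  i=3: a_3=1, p_3 = 1*9 + 2 = 11, q_3 = 1*5 + 1 = 6.
  i=4: a_4=2, p_4 = 2*11 + 9 = 31, q_4 = 2*6 + 5 = 17.
q_4 = 17 > 10, so the last convergent with denominator <= 10 is p_3/q_3 = 11/6.
The closest fraction with denominator <= 10 is either p_3/q_3 or the intermediate fraction (k*p_3 + p_2)/(k*q_3 + q_2) with the largest k >= 1 whose denominator stays <= 10; these approach x as k grows, and every other convergent or intermediate fraction in range is farther away.
Largest k: floor((10 - q_2)/q_3) = floor((10 - 5)/6) = 0.
Since k = 0, no intermediate fraction beyond p_3/q_3 has denominator <= 10, so the convergent 11/6 is the closest (its error is |31*6 - 11*17|/(17*6) = 1/102).

11/6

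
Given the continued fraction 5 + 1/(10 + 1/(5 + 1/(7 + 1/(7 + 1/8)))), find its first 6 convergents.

5/1, 51/10, 260/51, 1871/367, 13357/2620, 108727/21327

Using the convergent recurrence p_i = a_i*p_{i-1} + p_{i-2}, q_i = a_i*q_{i-1} + q_{i-2} with p_{-2}=0, p_{-1}=1, q_{-2}=1, q_{-1}=0:
  i=0: a_0=5, p_0 = 5*1 + 0 = 5, q_0 = 5*0 + 1 = 1.
  i=1: a_1=10, p_1 = 10*5 + 1 = 51, q_1 = 10*1 + 0 = 10.
  i=2: a_2=5, p_2 = 5*51 + 5 = 260, q_2 = 5*10 + 1 = 51.
  i=3: a_3=7, p_3 = 7*260 + 51 = 1871, q_3 = 7*51 + 10 = 367.
  i=4: a_4=7, p_4 = 7*1871 + 260 = 13357, q_4 = 7*367 + 51 = 2620.
  i=5: a_5=8, p_5 = 8*13357 + 1871 = 108727, q_5 = 8*2620 + 367 = 21327.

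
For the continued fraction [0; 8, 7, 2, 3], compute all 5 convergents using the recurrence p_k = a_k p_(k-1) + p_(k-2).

0/1, 1/8, 7/57, 15/122, 52/423

Using the convergent recurrence p_i = a_i*p_{i-1} + p_{i-2}, q_i = a_i*q_{i-1} + q_{i-2} with p_{-2}=0, p_{-1}=1, q_{-2}=1, q_{-1}=0:
  i=0: a_0=0, p_0 = 0*1 + 0 = 0, q_0 = 0*0 + 1 = 1.
  i=1: a_1=8, p_1 = 8*0 + 1 = 1, q_1 = 8*1 + 0 = 8.
  i=2: a_2=7, p_2 = 7*1 + 0 = 7, q_2 = 7*8 + 1 = 57.
  i=3: a_3=2, p_3 = 2*7 + 1 = 15, q_3 = 2*57 + 8 = 122.
  i=4: a_4=3, p_4 = 3*15 + 7 = 52, q_4 = 3*122 + 57 = 423.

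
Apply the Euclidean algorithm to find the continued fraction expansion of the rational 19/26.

Run the Euclidean algorithm on 19 and 26; the successive quotients are the partial quotients a_0, a_1, ... (each step inverts the fractional part left over by the previous one):
  19 = 0*26 + 19, so a_0 = 0.
  26 = 1*19 + 7, so a_1 = 1.
  19 = 2*7 + 5, so a_2 = 2.
  7 = 1*5 + 2, so a_3 = 1.
  5 = 2*2 + 1, so a_4 = 2.
  2 = 2*1 + 0, so a_5 = 2.
The remainder reaches 0 after 6 divisions, so the expansion has 6 partial quotients, read off in order.

[0; 1, 2, 1, 2, 2]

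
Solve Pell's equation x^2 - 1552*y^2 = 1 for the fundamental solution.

First expand sqrt(1552) as a continued fraction. With x_i = (sqrt(1552) + m_i)/d_i and (m_0, d_0) = (0, 1): a_0 = floor(sqrt(1552)) = 39, since 39^2 = 1521 <= 1552 < 1600 = 40^2.
Iterate m_{i+1} = d_i*a_i - m_i, d_{i+1} = (1552 - m_{i+1}^2)/d_i, a_{i+1} = floor((a_0 + m_{i+1})/d_{i+1}):
  m_1 = 1*39 - 0 = 39, d_1 = (1552 - 39^2)/1 = 31/1 = 31, a_1 = floor((39 + 39)/31) = 2.
  m_2 = 31*2 - 39 = 23, d_2 = (1552 - 23^2)/31 = 1023/31 = 33, a_2 = floor((39 + 23)/33) = 1.
  m_3 = 33*1 - 23 = 10, d_3 = (1552 - 10^2)/33 = 1452/33 = 44, a_3 = floor((39 + 10)/44) = 1.
  m_4 = 44*1 - 10 = 34, d_4 = (1552 - 34^2)/44 = 396/44 = 9, a_4 = floor((39 + 34)/9) = 8.
  m_5 = 9*8 - 34 = 38, d_5 = (1552 - 38^2)/9 = 108/9 = 12, a_5 = floor((39 + 38)/12) = 6.
  m_6 = 12*6 - 38 = 34, d_6 = (1552 - 34^2)/12 = 396/12 = 33, a_6 = floor((39 + 34)/33) = 2.
  m_7 = 33*2 - 34 = 32, d_7 = (1552 - 32^2)/33 = 528/33 = 16, a_7 = floor((39 + 32)/16) = 4.
  m_8 = 16*4 - 32 = 32, d_8 = (1552 - 32^2)/16 = 528/16 = 33, a_8 = floor((39 + 32)/33) = 2.
  m_9 = 33*2 - 32 = 34, d_9 = (1552 - 34^2)/33 = 396/33 = 12, a_9 = floor((39 + 34)/12) = 6.
  m_10 = 12*6 - 34 = 38, d_10 = (1552 - 38^2)/12 = 108/12 = 9, a_10 = floor((39 + 38)/9) = 8.
  m_11 = 9*8 - 38 = 34, d_11 = (1552 - 34^2)/9 = 396/9 = 44, a_11 = floor((39 + 34)/44) = 1.
  m_12 = 44*1 - 34 = 10, d_12 = (1552 - 10^2)/44 = 1452/44 = 33, a_12 = floor((39 + 10)/33) = 1.
  m_13 = 33*1 - 10 = 23, d_13 = (1552 - 23^2)/33 = 1023/33 = 31, a_13 = floor((39 + 23)/31) = 2.
  m_14 = 31*2 - 23 = 39, d_14 = (1552 - 39^2)/31 = 31/31 = 1, a_14 = floor((39 + 39)/1) = 78.
  m_15 = 1*78 - 39 = 39, d_15 = (1552 - 39^2)/1 = 31/1 = 31: (m_15, d_15) = (m_1, d_1) = (39, 31), so from here the quotients repeat a_1, ..., a_14; the period length is 14.
So sqrt(1552) = [39; (2, 1, 1, 8, 6, 2, 4, 2, 6, 8, 1, 1, 2, 78)] with period length k = 14.
k is even, so the fundamental solution of x^2 - 1552y^2 = 1 is (p_{k-1}, q_{k-1}) = (p_13, q_13); compute convergents through index 13.
Convergents (p_i = a_i*p_{i-1} + p_{i-2}, q_i = a_i*q_{i-1} + q_{i-2} with p_{-2}=0, p_{-1}=1, q_{-2}=1, q_{-1}=0):
  i=0: a_0=39, p_0 = 39*1 + 0 = 39, q_0 = 39*0 + 1 = 1.
  i=1: a_1=2, p_1 = 2*39 + 1 = 79, q_1 = 2*1 + 0 = 2.
  i=2: a_2=1, p_2 = 1*79 + 39 = 118, q_2 = 1*2 + 1 = 3.
  i=3: a_3=1, p_3 = 1*118 + 79 = 197, q_3 = 1*3 + 2 = 5.
  i=4: a_4=8, p_4 = 8*197 + 118 = 1694, q_4 = 8*5 + 3 = 43.
  i=5: a_5=6, p_5 = 6*1694 + 197 = 10361, q_5 = 6*43 + 5 = 263.
  i=6: a_6=2, p_6 = 2*10361 + 1694 = 22416, q_6 = 2*263 + 43 = 569.
  i=7: a_7=4, p_7 = 4*22416 + 10361 = 100025, q_7 = 4*569 + 263 = 2539.
  i=8: a_8=2, p_8 = 2*100025 + 22416 = 222466, q_8 = 2*2539 + 569 = 5647.
  i=9: a_9=6, p_9 = 6*222466 + 100025 = 1434821, q_9 = 6*5647 + 2539 = 36421.
  i=10: a_10=8, p_10 = 8*1434821 + 222466 = 11701034, q_10 = 8*36421 + 5647 = 297015.
  i=11: a_11=1, p_11 = 1*11701034 + 1434821 = 13135855, q_11 = 1*297015 + 36421 = 333436.
  i=12: a_12=1, p_12 = 1*13135855 + 11701034 = 24836889, q_12 = 1*333436 + 297015 = 630451.
  i=13: a_13=2, p_13 = 2*24836889 + 13135855 = 62809633, q_13 = 2*630451 + 333436 = 1594338.
Check: 62809633^2 - 1552*1594338^2 = 3945049997594689 - 3945049997594688 = 1, so (x, y) = (62809633, 1594338) solves the equation, and by the theorem it is the least positive solution.

(x, y) = (62809633, 1594338)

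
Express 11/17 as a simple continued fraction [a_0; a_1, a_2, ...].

[0; 1, 1, 1, 5]

Run the Euclidean algorithm on 11 and 17; the successive quotients are the partial quotients a_0, a_1, ... (each step inverts the fractional part left over by the previous one):
  11 = 0*17 + 11, so a_0 = 0.
  17 = 1*11 + 6, so a_1 = 1.
  11 = 1*6 + 5, so a_2 = 1.
  6 = 1*5 + 1, so a_3 = 1.
  5 = 5*1 + 0, so a_4 = 5.
The remainder reaches 0 after 5 divisions, so the expansion has 5 partial quotients, read off in order.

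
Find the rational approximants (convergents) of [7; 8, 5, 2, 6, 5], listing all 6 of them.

Using the convergent recurrence p_i = a_i*p_{i-1} + p_{i-2}, q_i = a_i*q_{i-1} + q_{i-2} with p_{-2}=0, p_{-1}=1, q_{-2}=1, q_{-1}=0:
  i=0: a_0=7, p_0 = 7*1 + 0 = 7, q_0 = 7*0 + 1 = 1.
  i=1: a_1=8, p_1 = 8*7 + 1 = 57, q_1 = 8*1 + 0 = 8.
  i=2: a_2=5, p_2 = 5*57 + 7 = 292, q_2 = 5*8 + 1 = 41.
  i=3: a_3=2, p_3 = 2*292 + 57 = 641, q_3 = 2*41 + 8 = 90.
  i=4: a_4=6, p_4 = 6*641 + 292 = 4138, q_4 = 6*90 + 41 = 581.
  i=5: a_5=5, p_5 = 5*4138 + 641 = 21331, q_5 = 5*581 + 90 = 2995.

7/1, 57/8, 292/41, 641/90, 4138/581, 21331/2995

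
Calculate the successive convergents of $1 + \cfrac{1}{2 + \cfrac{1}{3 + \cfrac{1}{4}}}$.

Using the convergent recurrence p_i = a_i*p_{i-1} + p_{i-2}, q_i = a_i*q_{i-1} + q_{i-2} with p_{-2}=0, p_{-1}=1, q_{-2}=1, q_{-1}=0:
  i=0: a_0=1, p_0 = 1*1 + 0 = 1, q_0 = 1*0 + 1 = 1.
  i=1: a_1=2, p_1 = 2*1 + 1 = 3, q_1 = 2*1 + 0 = 2.
  i=2: a_2=3, p_2 = 3*3 + 1 = 10, q_2 = 3*2 + 1 = 7.
  i=3: a_3=4, p_3 = 4*10 + 3 = 43, q_3 = 4*7 + 2 = 30.

1/1, 3/2, 10/7, 43/30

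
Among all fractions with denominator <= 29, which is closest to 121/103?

27/23

Expand x = 121/103 as a continued fraction with the Euclidean algorithm:
  121 = 1*103 + 18, so a_0 = 1.
  103 = 5*18 + 13, so a_1 = 5.
  18 = 1*13 + 5, so a_2 = 1.
  13 = 2*5 + 3, so a_3 = 2.
  5 = 1*3 + 2, so a_4 = 1.
  3 = 1*2 + 1, so a_5 = 1.
  2 = 2*1 + 0, so a_6 = 2.
so x = [1; 5, 1, 2, 1, 1, 2].
Convergents (p_i = a_i*p_{i-1} + p_{i-2}, q_i = a_i*q_{i-1} + q_{i-2} with p_{-2}=0, p_{-1}=1, q_{-2}=1, q_{-1}=0), until the denominator exceeds 29:
  i=0: a_0=1, p_0 = 1*1 + 0 = 1, q_0 = 1*0 + 1 = 1.
  i=1: a_1=5, p_1 = 5*1 + 1 = 6, q_1 = 5*1 + 0 = 5.
  i=2: a_2=1, p_2 = 1*6 + 1 = 7, q_2 = 1*5 + 1 = 6.
  i=3: a_3=2, p_3 = 2*7 + 6 = 20, q_3 = 2*6 + 5 = 17.
  i=4: a_4=1, p_4 = 1*20 + 7 = 27, q_4 = 1*17 + 6 = 23.
  i=5: a_5=1, p_5 = 1*27 + 20 = 47, q_5 = 1*23 + 17 = 40.
q_5 = 40 > 29, so the last convergent with denominator <= 29 is p_4/q_4 = 27/23.
The closest fraction with denominator <= 29 is either p_4/q_4 or the intermediate fraction (k*p_4 + p_3)/(k*q_4 + q_3) with the largest k >= 1 whose denominator stays <= 29; these approach x as k grows, and every other convergent or intermediate fraction in range is farther away.
Largest k: floor((29 - q_3)/q_4) = floor((29 - 17)/23) = 0.
Since k = 0, no intermediate fraction beyond p_4/q_4 has denominator <= 29, so the convergent 27/23 is the closest (its error is |121*23 - 27*103|/(103*23) = 2/2369).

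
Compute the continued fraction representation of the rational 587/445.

[1; 3, 7, 2, 9]

Run the Euclidean algorithm on 587 and 445; the successive quotients are the partial quotients a_0, a_1, ... (each step inverts the fractional part left over by the previous one):
  587 = 1*445 + 142, so a_0 = 1.
  445 = 3*142 + 19, so a_1 = 3.
  142 = 7*19 + 9, so a_2 = 7.
  19 = 2*9 + 1, so a_3 = 2.
  9 = 9*1 + 0, so a_4 = 9.
The remainder reaches 0 after 5 divisions, so the expansion has 5 partial quotients, read off in order.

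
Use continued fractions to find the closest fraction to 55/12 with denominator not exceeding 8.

Expand x = 55/12 as a continued fraction with the Euclidean algorithm:
  55 = 4*12 + 7, so a_0 = 4.
  12 = 1*7 + 5, so a_1 = 1.
  7 = 1*5 + 2, so a_2 = 1.
  5 = 2*2 + 1, so a_3 = 2.
  2 = 2*1 + 0, so a_4 = 2.
so x = [4; 1, 1, 2, 2].
Convergents (p_i = a_i*p_{i-1} + p_{i-2}, q_i = a_i*q_{i-1} + q_{i-2} with p_{-2}=0, p_{-1}=1, q_{-2}=1, q_{-1}=0), until the denominator exceeds 8:
  i=0: a_0=4, p_0 = 4*1 + 0 = 4, q_0 = 4*0 + 1 = 1.
  i=1: a_1=1, p_1 = 1*4 + 1 = 5, q_1 = 1*1 + 0 = 1.
  i=2: a_2=1, p_2 = 1*5 + 4 = 9, q_2 = 1*1 + 1 = 2.
  i=3: a_3=2, p_3 = 2*9 + 5 = 23, q_3 = 2*2 + 1 = 5.
  i=4: a_4=2, p_4 = 2*23 + 9 = 55, q_4 = 2*5 + 2 = 12.
q_4 = 12 > 8, so the last convergent with denominator <= 8 is p_3/q_3 = 23/5.
The closest fraction with denominator <= 8 is either p_3/q_3 or the intermediate fraction (k*p_3 + p_2)/(k*q_3 + q_2) with the largest k >= 1 whose denominator stays <= 8; these approach x as k grows, and every other convergent or intermediate fraction in range is farther away.
Largest k: floor((8 - q_2)/q_3) = floor((8 - 2)/5) = 1.
That gives (1*23 + 9)/(1*5 + 2) = 32/7.
Compare the errors: |x - 23/5| = |55*5 - 23*12|/(12*5) = 1/60, and |x - 32/7| = |55*7 - 32*12|/(12*7) = 1/84.
Cross-multiplying, 1*60 = 60 < 84 = 1*84, so 1/84 is smaller: the intermediate fraction 32/7 is closer to x than 23/5.

32/7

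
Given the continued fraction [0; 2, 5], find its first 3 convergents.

0/1, 1/2, 5/11

Using the convergent recurrence p_i = a_i*p_{i-1} + p_{i-2}, q_i = a_i*q_{i-1} + q_{i-2} with p_{-2}=0, p_{-1}=1, q_{-2}=1, q_{-1}=0:
  i=0: a_0=0, p_0 = 0*1 + 0 = 0, q_0 = 0*0 + 1 = 1.
  i=1: a_1=2, p_1 = 2*0 + 1 = 1, q_1 = 2*1 + 0 = 2.
  i=2: a_2=5, p_2 = 5*1 + 0 = 5, q_2 = 5*2 + 1 = 11.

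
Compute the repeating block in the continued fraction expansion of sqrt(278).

[16; (1, 2, 16, 2, 1, 32)]

Write x_i = (sqrt(278) + m_i)/d_i with (m_0, d_0) = (0, 1). a_0 = floor(sqrt(278)) = 16, since 16^2 = 256 <= 278 < 289 = 17^2.
Iterate m_{i+1} = d_i*a_i - m_i, d_{i+1} = (278 - m_{i+1}^2)/d_i, a_{i+1} = floor((a_0 + m_{i+1})/d_{i+1}):
  m_1 = 1*16 - 0 = 16, d_1 = (278 - 16^2)/1 = 22/1 = 22, a_1 = floor((16 + 16)/22) = 1.
  m_2 = 22*1 - 16 = 6, d_2 = (278 - 6^2)/22 = 242/22 = 11, a_2 = floor((16 + 6)/11) = 2.
  m_3 = 11*2 - 6 = 16, d_3 = (278 - 16^2)/11 = 22/11 = 2, a_3 = floor((16 + 16)/2) = 16.
  m_4 = 2*16 - 16 = 16, d_4 = (278 - 16^2)/2 = 22/2 = 11, a_4 = floor((16 + 16)/11) = 2.
  m_5 = 11*2 - 16 = 6, d_5 = (278 - 6^2)/11 = 242/11 = 22, a_5 = floor((16 + 6)/22) = 1.
  m_6 = 22*1 - 6 = 16, d_6 = (278 - 16^2)/22 = 22/22 = 1, a_6 = floor((16 + 16)/1) = 32.
  m_7 = 1*32 - 16 = 16, d_7 = (278 - 16^2)/1 = 22/1 = 22: (m_7, d_7) = (m_1, d_1) = (16, 22), so from here the quotients repeat a_1, ..., a_6; the period length is 6.
Hence the expansion of sqrt(278) is a_0 = 16 followed by the repeating block 1, 2, 16, 2, 1, 32 (period 6).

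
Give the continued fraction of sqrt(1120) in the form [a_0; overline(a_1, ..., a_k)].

[33; overline(2, 6, 1, 15, 1, 6, 2, 66)]

Write x_i = (sqrt(1120) + m_i)/d_i with (m_0, d_0) = (0, 1). a_0 = floor(sqrt(1120)) = 33, since 33^2 = 1089 <= 1120 < 1156 = 34^2.
Iterate m_{i+1} = d_i*a_i - m_i, d_{i+1} = (1120 - m_{i+1}^2)/d_i, a_{i+1} = floor((a_0 + m_{i+1})/d_{i+1}):
  m_1 = 1*33 - 0 = 33, d_1 = (1120 - 33^2)/1 = 31/1 = 31, a_1 = floor((33 + 33)/31) = 2.
  m_2 = 31*2 - 33 = 29, d_2 = (1120 - 29^2)/31 = 279/31 = 9, a_2 = floor((33 + 29)/9) = 6.
  m_3 = 9*6 - 29 = 25, d_3 = (1120 - 25^2)/9 = 495/9 = 55, a_3 = floor((33 + 25)/55) = 1.
  m_4 = 55*1 - 25 = 30, d_4 = (1120 - 30^2)/55 = 220/55 = 4, a_4 = floor((33 + 30)/4) = 15.
  m_5 = 4*15 - 30 = 30, d_5 = (1120 - 30^2)/4 = 220/4 = 55, a_5 = floor((33 + 30)/55) = 1.
  m_6 = 55*1 - 30 = 25, d_6 = (1120 - 25^2)/55 = 495/55 = 9, a_6 = floor((33 + 25)/9) = 6.
  m_7 = 9*6 - 25 = 29, d_7 = (1120 - 29^2)/9 = 279/9 = 31, a_7 = floor((33 + 29)/31) = 2.
  m_8 = 31*2 - 29 = 33, d_8 = (1120 - 33^2)/31 = 31/31 = 1, a_8 = floor((33 + 33)/1) = 66.
  m_9 = 1*66 - 33 = 33, d_9 = (1120 - 33^2)/1 = 31/1 = 31: (m_9, d_9) = (m_1, d_1) = (33, 31), so from here the quotients repeat a_1, ..., a_8; the period length is 8.
Hence the expansion of sqrt(1120) is a_0 = 33 followed by the repeating block 2, 6, 1, 15, 1, 6, 2, 66 (period 8).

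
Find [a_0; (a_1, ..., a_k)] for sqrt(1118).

Write x_i = (sqrt(1118) + m_i)/d_i with (m_0, d_0) = (0, 1). a_0 = floor(sqrt(1118)) = 33, since 33^2 = 1089 <= 1118 < 1156 = 34^2.
Iterate m_{i+1} = d_i*a_i - m_i, d_{i+1} = (1118 - m_{i+1}^2)/d_i, a_{i+1} = floor((a_0 + m_{i+1})/d_{i+1}):
  m_1 = 1*33 - 0 = 33, d_1 = (1118 - 33^2)/1 = 29/1 = 29, a_1 = floor((33 + 33)/29) = 2.
  m_2 = 29*2 - 33 = 25, d_2 = (1118 - 25^2)/29 = 493/29 = 17, a_2 = floor((33 + 25)/17) = 3.
  m_3 = 17*3 - 25 = 26, d_3 = (1118 - 26^2)/17 = 442/17 = 26, a_3 = floor((33 + 26)/26) = 2.
  m_4 = 26*2 - 26 = 26, d_4 = (1118 - 26^2)/26 = 442/26 = 17, a_4 = floor((33 + 26)/17) = 3.
  m_5 = 17*3 - 26 = 25, d_5 = (1118 - 25^2)/17 = 493/17 = 29, a_5 = floor((33 + 25)/29) = 2.
  m_6 = 29*2 - 25 = 33, d_6 = (1118 - 33^2)/29 = 29/29 = 1, a_6 = floor((33 + 33)/1) = 66.
  m_7 = 1*66 - 33 = 33, d_7 = (1118 - 33^2)/1 = 29/1 = 29: (m_7, d_7) = (m_1, d_1) = (33, 29), so from here the quotients repeat a_1, ..., a_6; the period length is 6.
Hence the expansion of sqrt(1118) is a_0 = 33 followed by the repeating block 2, 3, 2, 3, 2, 66 (period 6).

[33; (2, 3, 2, 3, 2, 66)]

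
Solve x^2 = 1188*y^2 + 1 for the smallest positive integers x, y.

First expand sqrt(1188) as a continued fraction. With x_i = (sqrt(1188) + m_i)/d_i and (m_0, d_0) = (0, 1): a_0 = floor(sqrt(1188)) = 34, since 34^2 = 1156 <= 1188 < 1225 = 35^2.
Iterate m_{i+1} = d_i*a_i - m_i, d_{i+1} = (1188 - m_{i+1}^2)/d_i, a_{i+1} = floor((a_0 + m_{i+1})/d_{i+1}):
  m_1 = 1*34 - 0 = 34, d_1 = (1188 - 34^2)/1 = 32/1 = 32, a_1 = floor((34 + 34)/32) = 2.
  m_2 = 32*2 - 34 = 30, d_2 = (1188 - 30^2)/32 = 288/32 = 9, a_2 = floor((34 + 30)/9) = 7.
  m_3 = 9*7 - 30 = 33, d_3 = (1188 - 33^2)/9 = 99/9 = 11, a_3 = floor((34 + 33)/11) = 6.
  m_4 = 11*6 - 33 = 33, d_4 = (1188 - 33^2)/11 = 99/11 = 9, a_4 = floor((34 + 33)/9) = 7.
  m_5 = 9*7 - 33 = 30, d_5 = (1188 - 30^2)/9 = 288/9 = 32, a_5 = floor((34 + 30)/32) = 2.
  m_6 = 32*2 - 30 = 34, d_6 = (1188 - 34^2)/32 = 32/32 = 1, a_6 = floor((34 + 34)/1) = 68.
  m_7 = 1*68 - 34 = 34, d_7 = (1188 - 34^2)/1 = 32/1 = 32: (m_7, d_7) = (m_1, d_1) = (34, 32), so from here the quotients repeat a_1, ..., a_6; the period length is 6.
So sqrt(1188) = [34; (2, 7, 6, 7, 2, 68)] with period length k = 6.
k is even, so the fundamental solution of x^2 - 1188y^2 = 1 is (p_{k-1}, q_{k-1}) = (p_5, q_5); compute convergents through index 5.
Convergents (p_i = a_i*p_{i-1} + p_{i-2}, q_i = a_i*q_{i-1} + q_{i-2} with p_{-2}=0, p_{-1}=1, q_{-2}=1, q_{-1}=0):
  i=0: a_0=34, p_0 = 34*1 + 0 = 34, q_0 = 34*0 + 1 = 1.
  i=1: a_1=2, p_1 = 2*34 + 1 = 69, q_1 = 2*1 + 0 = 2.
  i=2: a_2=7, p_2 = 7*69 + 34 = 517, q_2 = 7*2 + 1 = 15.
  i=3: a_3=6, p_3 = 6*517 + 69 = 3171, q_3 = 6*15 + 2 = 92.
  i=4: a_4=7, p_4 = 7*3171 + 517 = 22714, q_4 = 7*92 + 15 = 659.
  i=5: a_5=2, p_5 = 2*22714 + 3171 = 48599, q_5 = 2*659 + 92 = 1410.
Check: 48599^2 - 1188*1410^2 = 2361862801 - 2361862800 = 1, so (x, y) = (48599, 1410) solves the equation, and by the theorem it is the least positive solution.

(x, y) = (48599, 1410)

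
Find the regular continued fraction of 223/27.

Run the Euclidean algorithm on 223 and 27; the successive quotients are the partial quotients a_0, a_1, ... (each step inverts the fractional part left over by the previous one):
  223 = 8*27 + 7, so a_0 = 8.
  27 = 3*7 + 6, so a_1 = 3.
  7 = 1*6 + 1, so a_2 = 1.
  6 = 6*1 + 0, so a_3 = 6.
The remainder reaches 0 after 4 divisions, so the expansion has 4 partial quotients, read off in order.

[8; 3, 1, 6]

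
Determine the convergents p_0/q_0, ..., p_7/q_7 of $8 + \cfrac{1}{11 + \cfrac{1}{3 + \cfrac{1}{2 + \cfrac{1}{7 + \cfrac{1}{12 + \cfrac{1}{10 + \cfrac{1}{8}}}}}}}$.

Using the convergent recurrence p_i = a_i*p_{i-1} + p_{i-2}, q_i = a_i*q_{i-1} + q_{i-2} with p_{-2}=0, p_{-1}=1, q_{-2}=1, q_{-1}=0:
  i=0: a_0=8, p_0 = 8*1 + 0 = 8, q_0 = 8*0 + 1 = 1.
  i=1: a_1=11, p_1 = 11*8 + 1 = 89, q_1 = 11*1 + 0 = 11.
  i=2: a_2=3, p_2 = 3*89 + 8 = 275, q_2 = 3*11 + 1 = 34.
  i=3: a_3=2, p_3 = 2*275 + 89 = 639, q_3 = 2*34 + 11 = 79.
  i=4: a_4=7, p_4 = 7*639 + 275 = 4748, q_4 = 7*79 + 34 = 587.
  i=5: a_5=12, p_5 = 12*4748 + 639 = 57615, q_5 = 12*587 + 79 = 7123.
  i=6: a_6=10, p_6 = 10*57615 + 4748 = 580898, q_6 = 10*7123 + 587 = 71817.
  i=7: a_7=8, p_7 = 8*580898 + 57615 = 4704799, q_7 = 8*71817 + 7123 = 581659.

8/1, 89/11, 275/34, 639/79, 4748/587, 57615/7123, 580898/71817, 4704799/581659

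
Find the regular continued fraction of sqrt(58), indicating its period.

[7; (1, 1, 1, 1, 1, 1, 14)]

Write x_i = (sqrt(58) + m_i)/d_i with (m_0, d_0) = (0, 1). a_0 = floor(sqrt(58)) = 7, since 7^2 = 49 <= 58 < 64 = 8^2.
Iterate m_{i+1} = d_i*a_i - m_i, d_{i+1} = (58 - m_{i+1}^2)/d_i, a_{i+1} = floor((a_0 + m_{i+1})/d_{i+1}):
  m_1 = 1*7 - 0 = 7, d_1 = (58 - 7^2)/1 = 9/1 = 9, a_1 = floor((7 + 7)/9) = 1.
  m_2 = 9*1 - 7 = 2, d_2 = (58 - 2^2)/9 = 54/9 = 6, a_2 = floor((7 + 2)/6) = 1.
  m_3 = 6*1 - 2 = 4, d_3 = (58 - 4^2)/6 = 42/6 = 7, a_3 = floor((7 + 4)/7) = 1.
  m_4 = 7*1 - 4 = 3, d_4 = (58 - 3^2)/7 = 49/7 = 7, a_4 = floor((7 + 3)/7) = 1.
  m_5 = 7*1 - 3 = 4, d_5 = (58 - 4^2)/7 = 42/7 = 6, a_5 = floor((7 + 4)/6) = 1.
  m_6 = 6*1 - 4 = 2, d_6 = (58 - 2^2)/6 = 54/6 = 9, a_6 = floor((7 + 2)/9) = 1.
  m_7 = 9*1 - 2 = 7, d_7 = (58 - 7^2)/9 = 9/9 = 1, a_7 = floor((7 + 7)/1) = 14.
  m_8 = 1*14 - 7 = 7, d_8 = (58 - 7^2)/1 = 9/1 = 9: (m_8, d_8) = (m_1, d_1) = (7, 9), so from here the quotients repeat a_1, ..., a_7; the period length is 7.
Hence the expansion of sqrt(58) is a_0 = 7 followed by the repeating block 1, 1, 1, 1, 1, 1, 14 (period 7).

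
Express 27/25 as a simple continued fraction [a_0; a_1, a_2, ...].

[1; 12, 2]

Run the Euclidean algorithm on 27 and 25; the successive quotients are the partial quotients a_0, a_1, ... (each step inverts the fractional part left over by the previous one):
  27 = 1*25 + 2, so a_0 = 1.
  25 = 12*2 + 1, so a_1 = 12.
  2 = 2*1 + 0, so a_2 = 2.
The remainder reaches 0 after 3 divisions, so the expansion has 3 partial quotients, read off in order.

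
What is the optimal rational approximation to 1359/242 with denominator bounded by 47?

73/13

Expand x = 1359/242 as a continued fraction with the Euclidean algorithm:
  1359 = 5*242 + 149, so a_0 = 5.
  242 = 1*149 + 93, so a_1 = 1.
  149 = 1*93 + 56, so a_2 = 1.
  93 = 1*56 + 37, so a_3 = 1.
  56 = 1*37 + 19, so a_4 = 1.
  37 = 1*19 + 18, so a_5 = 1.
  19 = 1*18 + 1, so a_6 = 1.
  18 = 18*1 + 0, so a_7 = 18.
so x = [5; 1, 1, 1, 1, 1, 1, 18].
Convergents (p_i = a_i*p_{i-1} + p_{i-2}, q_i = a_i*q_{i-1} + q_{i-2} with p_{-2}=0, p_{-1}=1, q_{-2}=1, q_{-1}=0), until the denominator exceeds 47:
  i=0: a_0=5, p_0 = 5*1 + 0 = 5, q_0 = 5*0 + 1 = 1.
  i=1: a_1=1, p_1 = 1*5 + 1 = 6, q_1 = 1*1 + 0 = 1.
  i=2: a_2=1, p_2 = 1*6 + 5 = 11, q_2 = 1*1 + 1 = 2.
  i=3: a_3=1, p_3 = 1*11 + 6 = 17, q_3 = 1*2 + 1 = 3.
  i=4: a_4=1, p_4 = 1*17 + 11 = 28, q_4 = 1*3 + 2 = 5.
  i=5: a_5=1, p_5 = 1*28 + 17 = 45, q_5 = 1*5 + 3 = 8.
  i=6: a_6=1, p_6 = 1*45 + 28 = 73, q_6 = 1*8 + 5 = 13.
  i=7: a_7=18, p_7 = 18*73 + 45 = 1359, q_7 = 18*13 + 8 = 242.
q_7 = 242 > 47, so the last convergent with denominator <= 47 is p_6/q_6 = 73/13.
The closest fraction with denominator <= 47 is either p_6/q_6 or the intermediate fraction (k*p_6 + p_5)/(k*q_6 + q_5) with the largest k >= 1 whose denominator stays <= 47; these approach x as k grows, and every other convergent or intermediate fraction in range is farther away.
Largest k: floor((47 - q_5)/q_6) = floor((47 - 8)/13) = 3.
That gives (3*73 + 45)/(3*13 + 8) = 264/47.
Compare the errors: |x - 73/13| = |1359*13 - 73*242|/(242*13) = 1/3146, and |x - 264/47| = |1359*47 - 264*242|/(242*47) = 15/11374.
Cross-multiplying, 1*11374 = 11374 < 47190 = 15*3146, so 1/3146 is smaller: the convergent 73/13 is closer to x than 264/47.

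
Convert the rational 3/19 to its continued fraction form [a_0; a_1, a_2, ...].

[0; 6, 3]

Run the Euclidean algorithm on 3 and 19; the successive quotients are the partial quotients a_0, a_1, ... (each step inverts the fractional part left over by the previous one):
  3 = 0*19 + 3, so a_0 = 0.
  19 = 6*3 + 1, so a_1 = 6.
  3 = 3*1 + 0, so a_2 = 3.
The remainder reaches 0 after 3 divisions, so the expansion has 3 partial quotients, read off in order.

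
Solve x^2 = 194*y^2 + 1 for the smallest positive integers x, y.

First expand sqrt(194) as a continued fraction. With x_i = (sqrt(194) + m_i)/d_i and (m_0, d_0) = (0, 1): a_0 = floor(sqrt(194)) = 13, since 13^2 = 169 <= 194 < 196 = 14^2.
Iterate m_{i+1} = d_i*a_i - m_i, d_{i+1} = (194 - m_{i+1}^2)/d_i, a_{i+1} = floor((a_0 + m_{i+1})/d_{i+1}):
  m_1 = 1*13 - 0 = 13, d_1 = (194 - 13^2)/1 = 25/1 = 25, a_1 = floor((13 + 13)/25) = 1.
  m_2 = 25*1 - 13 = 12, d_2 = (194 - 12^2)/25 = 50/25 = 2, a_2 = floor((13 + 12)/2) = 12.
  m_3 = 2*12 - 12 = 12, d_3 = (194 - 12^2)/2 = 50/2 = 25, a_3 = floor((13 + 12)/25) = 1.
  m_4 = 25*1 - 12 = 13, d_4 = (194 - 13^2)/25 = 25/25 = 1, a_4 = floor((13 + 13)/1) = 26.
  m_5 = 1*26 - 13 = 13, d_5 = (194 - 13^2)/1 = 25/1 = 25: (m_5, d_5) = (m_1, d_1) = (13, 25), so from here the quotients repeat a_1, ..., a_4; the period length is 4.
So sqrt(194) = [13; (1, 12, 1, 26)] with period length k = 4.
k is even, so the fundamental solution of x^2 - 194y^2 = 1 is (p_{k-1}, q_{k-1}) = (p_3, q_3); compute convergents through index 3.
Convergents (p_i = a_i*p_{i-1} + p_{i-2}, q_i = a_i*q_{i-1} + q_{i-2} with p_{-2}=0, p_{-1}=1, q_{-2}=1, q_{-1}=0):
  i=0: a_0=13, p_0 = 13*1 + 0 = 13, q_0 = 13*0 + 1 = 1.
  i=1: a_1=1, p_1 = 1*13 + 1 = 14, q_1 = 1*1 + 0 = 1.
  i=2: a_2=12, p_2 = 12*14 + 13 = 181, q_2 = 12*1 + 1 = 13.
  i=3: a_3=1, p_3 = 1*181 + 14 = 195, q_3 = 1*13 + 1 = 14.
Check: 195^2 - 194*14^2 = 38025 - 38024 = 1, so (x, y) = (195, 14) solves the equation, and by the theorem it is the least positive solution.

(x, y) = (195, 14)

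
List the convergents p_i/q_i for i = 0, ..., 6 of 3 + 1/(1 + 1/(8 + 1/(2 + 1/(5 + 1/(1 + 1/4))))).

3/1, 4/1, 35/9, 74/19, 405/104, 479/123, 2321/596

Using the convergent recurrence p_i = a_i*p_{i-1} + p_{i-2}, q_i = a_i*q_{i-1} + q_{i-2} with p_{-2}=0, p_{-1}=1, q_{-2}=1, q_{-1}=0:
  i=0: a_0=3, p_0 = 3*1 + 0 = 3, q_0 = 3*0 + 1 = 1.
  i=1: a_1=1, p_1 = 1*3 + 1 = 4, q_1 = 1*1 + 0 = 1.
  i=2: a_2=8, p_2 = 8*4 + 3 = 35, q_2 = 8*1 + 1 = 9.
  i=3: a_3=2, p_3 = 2*35 + 4 = 74, q_3 = 2*9 + 1 = 19.
  i=4: a_4=5, p_4 = 5*74 + 35 = 405, q_4 = 5*19 + 9 = 104.
  i=5: a_5=1, p_5 = 1*405 + 74 = 479, q_5 = 1*104 + 19 = 123.
  i=6: a_6=4, p_6 = 4*479 + 405 = 2321, q_6 = 4*123 + 104 = 596.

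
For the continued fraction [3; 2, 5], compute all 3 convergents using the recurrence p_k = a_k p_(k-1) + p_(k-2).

3/1, 7/2, 38/11

Using the convergent recurrence p_i = a_i*p_{i-1} + p_{i-2}, q_i = a_i*q_{i-1} + q_{i-2} with p_{-2}=0, p_{-1}=1, q_{-2}=1, q_{-1}=0:
  i=0: a_0=3, p_0 = 3*1 + 0 = 3, q_0 = 3*0 + 1 = 1.
  i=1: a_1=2, p_1 = 2*3 + 1 = 7, q_1 = 2*1 + 0 = 2.
  i=2: a_2=5, p_2 = 5*7 + 3 = 38, q_2 = 5*2 + 1 = 11.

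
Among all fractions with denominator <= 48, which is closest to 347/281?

Expand x = 347/281 as a continued fraction with the Euclidean algorithm:
  347 = 1*281 + 66, so a_0 = 1.
  281 = 4*66 + 17, so a_1 = 4.
  66 = 3*17 + 15, so a_2 = 3.
  17 = 1*15 + 2, so a_3 = 1.
  15 = 7*2 + 1, so a_4 = 7.
  2 = 2*1 + 0, so a_5 = 2.
so x = [1; 4, 3, 1, 7, 2].
Convergents (p_i = a_i*p_{i-1} + p_{i-2}, q_i = a_i*q_{i-1} + q_{i-2} with p_{-2}=0, p_{-1}=1, q_{-2}=1, q_{-1}=0), until the denominator exceeds 48:
  i=0: a_0=1, p_0 = 1*1 + 0 = 1, q_0 = 1*0 + 1 = 1.
  i=1: a_1=4, p_1 = 4*1 + 1 = 5, q_1 = 4*1 + 0 = 4.
  i=2: a_2=3, p_2 = 3*5 + 1 = 16, q_2 = 3*4 + 1 = 13.
  i=3: a_3=1, p_3 = 1*16 + 5 = 21, q_3 = 1*13 + 4 = 17.
  i=4: a_4=7, p_4 = 7*21 + 16 = 163, q_4 = 7*17 + 13 = 132.
q_4 = 132 > 48, so the last convergent with denominator <= 48 is p_3/q_3 = 21/17.
The closest fraction with denominator <= 48 is either p_3/q_3 or the intermediate fraction (k*p_3 + p_2)/(k*q_3 + q_2) with the largest k >= 1 whose denominator stays <= 48; these approach x as k grows, and every other convergent or intermediate fraction in range is farther away.
Largest k: floor((48 - q_2)/q_3) = floor((48 - 13)/17) = 2.
That gives (2*21 + 16)/(2*17 + 13) = 58/47.
Compare the errors: |x - 21/17| = |347*17 - 21*281|/(281*17) = 2/4777, and |x - 58/47| = |347*47 - 58*281|/(281*47) = 11/13207.
Cross-multiplying, 2*13207 = 26414 < 52547 = 11*4777, so 2/4777 is smaller: the convergent 21/17 is closer to x than 58/47.

21/17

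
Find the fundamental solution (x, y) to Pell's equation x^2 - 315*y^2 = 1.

(x, y) = (71, 4)

First expand sqrt(315) as a continued fraction. With x_i = (sqrt(315) + m_i)/d_i and (m_0, d_0) = (0, 1): a_0 = floor(sqrt(315)) = 17, since 17^2 = 289 <= 315 < 324 = 18^2.
Iterate m_{i+1} = d_i*a_i - m_i, d_{i+1} = (315 - m_{i+1}^2)/d_i, a_{i+1} = floor((a_0 + m_{i+1})/d_{i+1}):
  m_1 = 1*17 - 0 = 17, d_1 = (315 - 17^2)/1 = 26/1 = 26, a_1 = floor((17 + 17)/26) = 1.
  m_2 = 26*1 - 17 = 9, d_2 = (315 - 9^2)/26 = 234/26 = 9, a_2 = floor((17 + 9)/9) = 2.
  m_3 = 9*2 - 9 = 9, d_3 = (315 - 9^2)/9 = 234/9 = 26, a_3 = floor((17 + 9)/26) = 1.
  m_4 = 26*1 - 9 = 17, d_4 = (315 - 17^2)/26 = 26/26 = 1, a_4 = floor((17 + 17)/1) = 34.
  m_5 = 1*34 - 17 = 17, d_5 = (315 - 17^2)/1 = 26/1 = 26: (m_5, d_5) = (m_1, d_1) = (17, 26), so from here the quotients repeat a_1, ..., a_4; the period length is 4.
So sqrt(315) = [17; (1, 2, 1, 34)] with period length k = 4.
k is even, so the fundamental solution of x^2 - 315y^2 = 1 is (p_{k-1}, q_{k-1}) = (p_3, q_3); compute convergents through index 3.
Convergents (p_i = a_i*p_{i-1} + p_{i-2}, q_i = a_i*q_{i-1} + q_{i-2} with p_{-2}=0, p_{-1}=1, q_{-2}=1, q_{-1}=0):
  i=0: a_0=17, p_0 = 17*1 + 0 = 17, q_0 = 17*0 + 1 = 1.
  i=1: a_1=1, p_1 = 1*17 + 1 = 18, q_1 = 1*1 + 0 = 1.
  i=2: a_2=2, p_2 = 2*18 + 17 = 53, q_2 = 2*1 + 1 = 3.
  i=3: a_3=1, p_3 = 1*53 + 18 = 71, q_3 = 1*3 + 1 = 4.
Check: 71^2 - 315*4^2 = 5041 - 5040 = 1, so (x, y) = (71, 4) solves the equation, and by the theorem it is the least positive solution.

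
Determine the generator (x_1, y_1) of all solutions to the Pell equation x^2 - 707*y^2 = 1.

First expand sqrt(707) as a continued fraction. With x_i = (sqrt(707) + m_i)/d_i and (m_0, d_0) = (0, 1): a_0 = floor(sqrt(707)) = 26, since 26^2 = 676 <= 707 < 729 = 27^2.
Iterate m_{i+1} = d_i*a_i - m_i, d_{i+1} = (707 - m_{i+1}^2)/d_i, a_{i+1} = floor((a_0 + m_{i+1})/d_{i+1}):
  m_1 = 1*26 - 0 = 26, d_1 = (707 - 26^2)/1 = 31/1 = 31, a_1 = floor((26 + 26)/31) = 1.
  m_2 = 31*1 - 26 = 5, d_2 = (707 - 5^2)/31 = 682/31 = 22, a_2 = floor((26 + 5)/22) = 1.
  m_3 = 22*1 - 5 = 17, d_3 = (707 - 17^2)/22 = 418/22 = 19, a_3 = floor((26 + 17)/19) = 2.
  m_4 = 19*2 - 17 = 21, d_4 = (707 - 21^2)/19 = 266/19 = 14, a_4 = floor((26 + 21)/14) = 3.
  m_5 = 14*3 - 21 = 21, d_5 = (707 - 21^2)/14 = 266/14 = 19, a_5 = floor((26 + 21)/19) = 2.
  m_6 = 19*2 - 21 = 17, d_6 = (707 - 17^2)/19 = 418/19 = 22, a_6 = floor((26 + 17)/22) = 1.
  m_7 = 22*1 - 17 = 5, d_7 = (707 - 5^2)/22 = 682/22 = 31, a_7 = floor((26 + 5)/31) = 1.
  m_8 = 31*1 - 5 = 26, d_8 = (707 - 26^2)/31 = 31/31 = 1, a_8 = floor((26 + 26)/1) = 52.
  m_9 = 1*52 - 26 = 26, d_9 = (707 - 26^2)/1 = 31/1 = 31: (m_9, d_9) = (m_1, d_1) = (26, 31), so from here the quotients repeat a_1, ..., a_8; the period length is 8.
So sqrt(707) = [26; (1, 1, 2, 3, 2, 1, 1, 52)] with period length k = 8.
k is even, so the fundamental solution of x^2 - 707y^2 = 1 is (p_{k-1}, q_{k-1}) = (p_7, q_7); compute convergents through index 7.
Convergents (p_i = a_i*p_{i-1} + p_{i-2}, q_i = a_i*q_{i-1} + q_{i-2} with p_{-2}=0, p_{-1}=1, q_{-2}=1, q_{-1}=0):
  i=0: a_0=26, p_0 = 26*1 + 0 = 26, q_0 = 26*0 + 1 = 1.
  i=1: a_1=1, p_1 = 1*26 + 1 = 27, q_1 = 1*1 + 0 = 1.
  i=2: a_2=1, p_2 = 1*27 + 26 = 53, q_2 = 1*1 + 1 = 2.
  i=3: a_3=2, p_3 = 2*53 + 27 = 133, q_3 = 2*2 + 1 = 5.
  i=4: a_4=3, p_4 = 3*133 + 53 = 452, q_4 = 3*5 + 2 = 17.
  i=5: a_5=2, p_5 = 2*452 + 133 = 1037, q_5 = 2*17 + 5 = 39.
  i=6: a_6=1, p_6 = 1*1037 + 452 = 1489, q_6 = 1*39 + 17 = 56.
  i=7: a_7=1, p_7 = 1*1489 + 1037 = 2526, q_7 = 1*56 + 39 = 95.
Check: 2526^2 - 707*95^2 = 6380676 - 6380675 = 1, so (x, y) = (2526, 95) solves the equation, and by the theorem it is the least positive solution.

(x, y) = (2526, 95)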